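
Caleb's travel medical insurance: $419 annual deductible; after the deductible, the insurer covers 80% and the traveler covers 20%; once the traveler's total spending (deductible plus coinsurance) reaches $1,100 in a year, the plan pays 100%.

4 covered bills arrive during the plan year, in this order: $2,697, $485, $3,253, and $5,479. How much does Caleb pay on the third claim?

Claim 1 — $2,697: $419 finishes the deductible; $2,278 goes to coinsurance; 20% of $2,278 = $455.60. Traveler owes $874.60 (running OOP $874.60).
Claim 2 — $485: deductible already satisfied, so traveler's share is 20% × $485 = $97. Traveler owes $97 (running OOP $971.60).
Claim 3 — $3,253: deductible met; 20% of $3,253 = $650.60. That would push OOP to $1,622.20, over the $1,100 cap, so traveler pays $1,100 − $971.60 = $128.40.

$128.40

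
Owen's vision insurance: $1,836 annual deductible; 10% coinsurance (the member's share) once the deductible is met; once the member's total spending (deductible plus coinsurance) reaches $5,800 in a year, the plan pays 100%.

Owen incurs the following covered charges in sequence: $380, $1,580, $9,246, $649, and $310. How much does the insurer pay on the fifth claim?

$279

#1 ($380): all of it applies to the deductible. Cost to member: $380. OOP to date $380. Plan pays $380 − $380 = $0.
#2 ($1,580): $1,456 to deductible, leaving $124; 10% of $124 = $12.40. Member pays $1,468.40; OOP now $1,848.40. Plan pays $1,580 − $1,468.40 = $111.60.
#3 ($9,246): deductible met; 10% of $9,246 = $924.60. Member owes $924.60 (running OOP $2,773). Plan pays $9,246 − $924.60 = $8,321.40.
#4 ($649): deductible already satisfied, so member's share is 10% × $649 = $64.90. Member pays $64.90; OOP now $2,837.90. Plan pays $649 − $64.90 = $584.10.
#5 ($310): deductible already satisfied, so member's share is 10% × $310 = $31. Cost to member: $31. OOP to date $2,868.90. Plan pays $310 − $31 = $279.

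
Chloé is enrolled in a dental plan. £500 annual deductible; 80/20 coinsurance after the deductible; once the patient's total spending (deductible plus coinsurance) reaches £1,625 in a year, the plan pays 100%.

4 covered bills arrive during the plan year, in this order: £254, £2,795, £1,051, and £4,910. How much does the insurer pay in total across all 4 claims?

£7,385

Claim 1 — £254: fully absorbed by the deductible. Cost to patient: £254. OOP to date £254. Insurer: £254 − £254 = £0.
Claim 2 — £2,795: £246 finishes the deductible; £2,549 goes to coinsurance; patient's 20% is £509.80. Patient owes £755.80 (running OOP £1,009.80). Insurer: £2,795 − £755.80 = £2,039.20.
Claim 3 — £1,051: 20% coinsurance on £1,051 = £210.20. Patient pays £210.20; OOP now £1,220. Insurer: £1,051 − £210.20 = £840.80.
Claim 4 — £4,910: deductible already satisfied, so patient's share is 20% × £4,910 = £982. Adding that to £1,220 gives £2,202, past the £1,625 cap; patient pays only £1,625 − £1,220 = £405. Plan pays £4,910 − £405 = £4,505.
Insurer total = bills − patient's total = £9,010 − £1,625 = £7,385.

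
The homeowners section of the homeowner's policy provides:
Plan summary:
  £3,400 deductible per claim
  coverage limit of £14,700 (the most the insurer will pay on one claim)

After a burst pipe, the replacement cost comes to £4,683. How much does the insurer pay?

£1,283

Less the £3,400 deductible: £4,683 − £3,400 = £1,283.
£1,283 is within the £14,700 limit, so the insurer pays £1,283.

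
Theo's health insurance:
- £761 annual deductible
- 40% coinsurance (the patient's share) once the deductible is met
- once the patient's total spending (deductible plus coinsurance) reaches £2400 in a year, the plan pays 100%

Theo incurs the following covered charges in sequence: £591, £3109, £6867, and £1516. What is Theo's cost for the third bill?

Claim 1 — £591: fully absorbed by the deductible. Patient owes £591 (running OOP £591).
Claim 2 — £3109: £170 finishes the deductible; £2939 goes to coinsurance; patient's 40% is £1175.60. Patient pays £1345.60; OOP now £1936.60.
Claim 3 — £6867: deductible met; 40% of £6867 = £2746.80. Adding that to £1936.60 gives £4683.40, past the £2400 cap; patient pays only £2400 − £1936.60 = £463.40.

£463.40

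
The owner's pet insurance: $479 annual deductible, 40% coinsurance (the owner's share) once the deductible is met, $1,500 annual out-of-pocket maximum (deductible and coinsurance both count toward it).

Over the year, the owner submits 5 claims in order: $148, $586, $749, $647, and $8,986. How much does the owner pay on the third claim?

Claim 1 — $148: entire amount goes to the deductible. Owner owes $148 (running OOP $148).
Claim 2 — $586: $331 to deductible, leaving $255; coinsurance $255 × 40% = $102. Owner owes $433 (running OOP $581).
Claim 3 — $749: deductible met; 40% of $749 = $299.60. Cost to owner: $299.60. OOP to date $880.60.

$299.60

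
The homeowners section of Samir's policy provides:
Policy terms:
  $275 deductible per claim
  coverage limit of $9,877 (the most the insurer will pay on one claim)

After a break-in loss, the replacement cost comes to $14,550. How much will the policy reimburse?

$9,877

Subtract the deductible: $14,550 − $275 = $14,275.
The $9,877 per-incident cap binds; insurer pays $9,877.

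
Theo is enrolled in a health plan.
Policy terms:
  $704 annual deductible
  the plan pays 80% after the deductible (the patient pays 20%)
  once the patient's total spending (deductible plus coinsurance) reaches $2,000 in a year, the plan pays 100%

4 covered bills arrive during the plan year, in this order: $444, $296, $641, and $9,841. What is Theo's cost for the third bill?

$128.20

Claim 1 — $444: all of it applies to the deductible. Patient owes $444 (running OOP $444).
Claim 2 — $296: $260 finishes the deductible; $36 goes to coinsurance; coinsurance $36 × 20% = $7.20. Patient pays $267.20; OOP now $711.20.
Claim 3 — $641: deductible met; 20% of $641 = $128.20. Patient owes $128.20 (running OOP $839.40).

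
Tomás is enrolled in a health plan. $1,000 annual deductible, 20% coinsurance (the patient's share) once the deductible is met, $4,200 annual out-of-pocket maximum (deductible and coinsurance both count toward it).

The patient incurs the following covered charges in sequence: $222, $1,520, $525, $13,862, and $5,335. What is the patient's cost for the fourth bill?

$2,772.40

Bill 1, $222: entire amount goes to the deductible. Patient owes $222 (running OOP $222).
Bill 2, $1,520: $778 finishes the deductible; $742 goes to coinsurance; 20% of $742 = $148.40. Patient owes $926.40 (running OOP $1,148.40).
Bill 3, $525: deductible met; 20% of $525 = $105. Patient owes $105 (running OOP $1,253.40).
Bill 4, $13,862: deductible already satisfied, so patient's share is 20% × $13,862 = $2,772.40. Patient owes $2,772.40 (running OOP $4,025.80).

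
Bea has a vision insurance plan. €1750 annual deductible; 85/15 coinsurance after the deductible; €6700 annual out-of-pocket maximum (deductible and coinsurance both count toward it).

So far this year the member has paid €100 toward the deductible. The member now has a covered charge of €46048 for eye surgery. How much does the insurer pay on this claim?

€39448

Deductible still to meet: €1750 − €100 = €1650.
The remaining €44398 (= €46048 − €1650) moves to coinsurance.
15% of €44398 = €6659.70 falls to the member.
So the member owes €1650 + €6659.70 = €8309.70 before any cap.
Adding €8309.70 to the €100 already spent would give €8409.70, which exceeds the €6700 cap; the member pays just €6700 − €100 = €6600.
Insurer pays the balance: €46048 − €6600 = €39448.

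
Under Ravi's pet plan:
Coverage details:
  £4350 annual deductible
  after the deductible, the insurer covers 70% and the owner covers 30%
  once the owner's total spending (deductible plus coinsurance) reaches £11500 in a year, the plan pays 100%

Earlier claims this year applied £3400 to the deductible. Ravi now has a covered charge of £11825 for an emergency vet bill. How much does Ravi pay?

Remaining deductible: £4350 − £3400 = £950.
The remaining £10875 (= £11825 − £950) moves to coinsurance.
30% of £10875 = £3262.50 falls to the owner.
That puts the owner's cost at £950 + £3262.50 = £4212.50 before any cap.
Total out-of-pocket so far would be £3400 + £4212.50 = £7612.50, below the £11500 cap — no reduction.

£4212.50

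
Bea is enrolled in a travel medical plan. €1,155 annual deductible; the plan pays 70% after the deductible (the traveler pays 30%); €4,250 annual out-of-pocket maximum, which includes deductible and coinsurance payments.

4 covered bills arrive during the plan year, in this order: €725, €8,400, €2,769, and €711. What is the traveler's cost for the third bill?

Claim 1 — €725: all of it applies to the deductible. Cost to traveler: €725. OOP to date €725.
Claim 2 — €8,400: €430 to deductible, leaving €7,970; traveler's 30% is €2,391. Traveler pays €2,821; OOP now €3,546.
Claim 3 — €2,769: deductible met; 30% of €2,769 = €830.70. Adding that to €3,546 gives €4,376.70, past the €4,250 cap; traveler pays only €4,250 − €3,546 = €704.

€704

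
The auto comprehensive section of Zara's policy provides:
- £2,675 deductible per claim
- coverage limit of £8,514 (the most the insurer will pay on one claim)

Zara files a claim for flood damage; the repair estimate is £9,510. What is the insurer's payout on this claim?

After the deductible, £9,510 − £2,675 = £6,835 remains.
That's under the £8,514 cap, so the insurer reimburses the full £6,835.

£6,835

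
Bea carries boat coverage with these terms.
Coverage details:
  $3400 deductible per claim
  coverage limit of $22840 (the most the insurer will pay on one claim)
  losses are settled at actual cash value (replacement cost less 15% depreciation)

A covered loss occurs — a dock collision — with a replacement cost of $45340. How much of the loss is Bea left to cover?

Actual cash value after 15% depreciation: $45340 × 85% = $38539.
Less the $3400 deductible: $38539 − $3400 = $35139.
$35139 exceeds the $22840 limit, so the insurer pays the limit: $22840.
Out of pocket: $45340 − $22840 = $22500.

$22500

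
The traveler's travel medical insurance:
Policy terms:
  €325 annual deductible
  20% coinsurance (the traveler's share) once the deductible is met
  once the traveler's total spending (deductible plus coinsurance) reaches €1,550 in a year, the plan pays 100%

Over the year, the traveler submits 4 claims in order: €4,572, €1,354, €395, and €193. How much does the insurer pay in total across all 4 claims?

€4,964

Claim 1 (€4,572): €325 to deductible, leaving €4,247; coinsurance €4,247 × 20% = €849.40. Cost to traveler: €1,174.40. OOP to date €1,174.40. Insurer: €4,572 − €1,174.40 = €3,397.60.
Claim 2 (€1,354): 20% coinsurance on €1,354 = €270.80. Traveler owes €270.80 (running OOP €1,445.20). Plan pays €1,354 − €270.80 = €1,083.20.
Claim 3 (€395): deductible already satisfied, so traveler's share is 20% × €395 = €79. Cost to traveler: €79. OOP to date €1,524.20. Plan pays €395 − €79 = €316.
Claim 4 (€193): deductible already satisfied, so traveler's share is 20% × €193 = €38.60. Adding that to €1,524.20 gives €1,562.80, past the €1,550 cap; traveler pays only €1,550 − €1,524.20 = €25.80. Plan pays €193 − €25.80 = €167.20.
Insurer total: €3,397.60 + €1,083.20 + €316 + €167.20 = €4,964.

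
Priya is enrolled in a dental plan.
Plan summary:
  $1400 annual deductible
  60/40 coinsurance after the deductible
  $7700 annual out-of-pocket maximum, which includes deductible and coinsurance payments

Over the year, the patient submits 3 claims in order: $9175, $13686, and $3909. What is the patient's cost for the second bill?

Bill 1, $9175: $1400 finishes the deductible; $7775 goes to coinsurance; patient's 40% is $3110. Patient pays $4510; OOP now $4510.
Bill 2, $13686: deductible met; 40% of $13686 = $5474.40. Adding that to $4510 gives $9984.40, past the $7700 cap; patient pays only $7700 − $4510 = $3190.

$3190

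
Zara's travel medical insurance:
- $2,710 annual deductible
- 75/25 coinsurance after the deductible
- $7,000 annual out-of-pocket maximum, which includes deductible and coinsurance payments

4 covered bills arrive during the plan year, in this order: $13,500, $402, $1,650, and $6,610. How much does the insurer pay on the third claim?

Claim 1 ($13,500): deductible takes $2,710, $10,790 remains; 25% of $10,790 = $2,697.50. Traveler pays $5,407.50; OOP now $5,407.50. Insurer: $13,500 − $5,407.50 = $8,092.50.
Claim 2 ($402): deductible already satisfied, so traveler's share is 25% × $402 = $100.50. Traveler owes $100.50 (running OOP $5,508). Insurer: $402 − $100.50 = $301.50.
Claim 3 ($1,650): 25% coinsurance on $1,650 = $412.50. Traveler owes $412.50 (running OOP $5,920.50). Insurer: $1,650 − $412.50 = $1,237.50.

$1,237.50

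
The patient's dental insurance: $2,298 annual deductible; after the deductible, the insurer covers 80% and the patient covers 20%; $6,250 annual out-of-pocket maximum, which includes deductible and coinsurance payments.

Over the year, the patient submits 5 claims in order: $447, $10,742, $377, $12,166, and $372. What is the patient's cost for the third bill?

$75.40

Claim 1 — $447: all of it applies to the deductible. Cost to patient: $447. OOP to date $447.
Claim 2 — $10,742: $1,851 to deductible, leaving $8,891; coinsurance $8,891 × 20% = $1,778.20. Cost to patient: $3,629.20. OOP to date $4,076.20.
Claim 3 — $377: deductible already satisfied, so patient's share is 20% × $377 = $75.40. Cost to patient: $75.40. OOP to date $4,151.60.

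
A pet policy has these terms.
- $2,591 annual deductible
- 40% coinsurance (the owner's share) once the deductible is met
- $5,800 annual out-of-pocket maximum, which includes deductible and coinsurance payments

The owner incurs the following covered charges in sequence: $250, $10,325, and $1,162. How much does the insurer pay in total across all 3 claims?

$5,937

Bill 1, $250: all of it applies to the deductible. Owner pays $250; OOP now $250. Plan pays $250 − $250 = $0.
Bill 2, $10,325: $2,341 to deductible, leaving $7,984; 40% of $7,984 = $3,193.60. Cost to owner: $5,534.60. OOP to date $5,784.60. Insurer: $10,325 − $5,534.60 = $4,790.40.
Bill 3, $1,162: deductible already satisfied, so owner's share is 40% × $1,162 = $464.80. Adding that to $5,784.60 gives $6,249.40, past the $5,800 cap; owner pays only $5,800 − $5,784.60 = $15.40. Plan pays $1,162 − $15.40 = $1,146.60.
Insurer total = bills − owner's total = $11,737 − $5,800 = $5,937.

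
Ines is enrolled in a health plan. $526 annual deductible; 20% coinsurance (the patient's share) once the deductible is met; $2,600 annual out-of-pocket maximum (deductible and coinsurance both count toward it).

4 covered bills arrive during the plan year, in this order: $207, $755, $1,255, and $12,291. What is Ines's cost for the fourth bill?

Claim 1 — $207: entire amount goes to the deductible. Patient owes $207 (running OOP $207).
Claim 2 — $755: deductible takes $319, $436 remains; coinsurance $436 × 20% = $87.20. Cost to patient: $406.20. OOP to date $613.20.
Claim 3 — $1,255: deductible already satisfied, so patient's share is 20% × $1,255 = $251. Patient pays $251; OOP now $864.20.
Claim 4 — $12,291: deductible met; 20% of $12,291 = $2,458.20. That would push OOP to $3,322.40, over the $2,600 cap, so patient pays $2,600 − $864.20 = $1,735.80.

$1,735.80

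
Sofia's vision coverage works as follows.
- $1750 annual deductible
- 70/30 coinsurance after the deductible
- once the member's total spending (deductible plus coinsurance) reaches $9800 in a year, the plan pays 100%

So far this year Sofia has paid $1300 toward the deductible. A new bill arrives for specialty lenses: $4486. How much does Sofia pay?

$1660.80

$1300 of the $1750 deductible is already met, leaving $450.
That leaves $4486 − $450 = $4036 for coinsurance.
30% of $4036 = $1210.80 falls to the member.
That puts the member's cost at $450 + $1210.80 = $1660.80 before any cap.
Cumulative spending $1300 + $1660.80 = $2960.80 stays under the $9800 maximum.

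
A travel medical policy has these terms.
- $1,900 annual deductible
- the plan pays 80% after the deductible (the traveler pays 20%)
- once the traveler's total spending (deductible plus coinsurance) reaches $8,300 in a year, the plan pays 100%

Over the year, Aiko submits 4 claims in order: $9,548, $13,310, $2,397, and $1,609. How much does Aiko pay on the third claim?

$479.40

Claim 1 — $9,548: deductible takes $1,900, $7,648 remains; traveler's 20% is $1,529.60. Traveler pays $3,429.60; OOP now $3,429.60.
Claim 2 — $13,310: deductible met; 20% of $13,310 = $2,662. Traveler pays $2,662; OOP now $6,091.60.
Claim 3 — $2,397: 20% coinsurance on $2,397 = $479.40. Traveler owes $479.40 (running OOP $6,571).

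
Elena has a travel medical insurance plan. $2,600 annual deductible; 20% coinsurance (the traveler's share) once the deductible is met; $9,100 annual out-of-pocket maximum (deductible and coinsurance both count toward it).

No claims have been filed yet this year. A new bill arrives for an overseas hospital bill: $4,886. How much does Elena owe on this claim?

Deductible not yet touched, so the first $2,600 of the bill goes to the deductible.
After the $2,600 deductible portion, $4,886 − $2,600 = $2,286 is subject to coinsurance.
20% of $2,286 = $457.20 falls to the traveler.
That puts the traveler's cost at $2,600 + $457.20 = $3,057.20 before any cap.
Cumulative spending $0 + $3,057.20 = $3,057.20 stays under the $9,100 maximum.

$3,057.20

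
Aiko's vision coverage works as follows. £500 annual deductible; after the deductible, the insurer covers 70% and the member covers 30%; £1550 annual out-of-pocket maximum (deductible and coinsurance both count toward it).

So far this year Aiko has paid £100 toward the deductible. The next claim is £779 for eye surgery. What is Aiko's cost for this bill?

£513.70

Deductible still to meet: £500 − £100 = £400.
The remaining £379 (= £779 − £400) moves to coinsurance.
Member's 30% share of £379 is £113.70.
Member responsibility before any cap: £400 + £113.70 = £513.70.
Total out-of-pocket so far would be £100 + £513.70 = £613.70, below the £1550 cap — no reduction.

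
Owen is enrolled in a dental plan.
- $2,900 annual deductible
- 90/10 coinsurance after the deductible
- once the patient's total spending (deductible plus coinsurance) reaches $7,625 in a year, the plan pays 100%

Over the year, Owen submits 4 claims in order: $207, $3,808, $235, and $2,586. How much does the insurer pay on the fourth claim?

$2,327.40

#1 ($207): all of it applies to the deductible. Cost to patient: $207. OOP to date $207. Insurer: $207 − $207 = $0.
#2 ($3,808): deductible takes $2,693, $1,115 remains; patient's 10% is $111.50. Patient owes $2,804.50 (running OOP $3,011.50). Insurer: $3,808 − $2,804.50 = $1,003.50.
#3 ($235): deductible met; 10% of $235 = $23.50. Patient pays $23.50; OOP now $3,035. Insurer: $235 − $23.50 = $211.50.
#4 ($2,586): 10% coinsurance on $2,586 = $258.60. Patient owes $258.60 (running OOP $3,293.60). Plan pays $2,586 − $258.60 = $2,327.40.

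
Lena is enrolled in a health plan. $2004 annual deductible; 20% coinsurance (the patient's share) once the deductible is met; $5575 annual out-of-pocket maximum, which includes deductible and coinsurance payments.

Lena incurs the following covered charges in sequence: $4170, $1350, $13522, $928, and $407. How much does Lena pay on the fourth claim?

Claim 1 ($4170): $2004 finishes the deductible; $2166 goes to coinsurance; 20% of $2166 = $433.20. Cost to patient: $2437.20. OOP to date $2437.20.
Claim 2 ($1350): deductible met; 20% of $1350 = $270. Patient owes $270 (running OOP $2707.20).
Claim 3 ($13522): deductible met; 20% of $13522 = $2704.40. Cost to patient: $2704.40. OOP to date $5411.60.
Claim 4 ($928): 20% coinsurance on $928 = $185.60. OOP would hit $5597.20 > $5575, so the cap limits the patient to $5575 − $5411.60 = $163.40.

$163.40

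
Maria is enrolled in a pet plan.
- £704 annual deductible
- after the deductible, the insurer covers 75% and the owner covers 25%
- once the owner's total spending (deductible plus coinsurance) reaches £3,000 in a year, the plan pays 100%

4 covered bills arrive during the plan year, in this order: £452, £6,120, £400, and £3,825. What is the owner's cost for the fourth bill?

#1 (£452): fully absorbed by the deductible. Owner owes £452 (running OOP £452).
#2 (£6,120): £252 finishes the deductible; £5,868 goes to coinsurance; coinsurance £5,868 × 25% = £1,467. Cost to owner: £1,719. OOP to date £2,171.
#3 (£400): 25% coinsurance on £400 = £100. Owner owes £100 (running OOP £2,271).
#4 (£3,825): 25% coinsurance on £3,825 = £956.25. Adding that to £2,271 gives £3,227.25, past the £3,000 cap; owner pays only £3,000 − £2,271 = £729.

£729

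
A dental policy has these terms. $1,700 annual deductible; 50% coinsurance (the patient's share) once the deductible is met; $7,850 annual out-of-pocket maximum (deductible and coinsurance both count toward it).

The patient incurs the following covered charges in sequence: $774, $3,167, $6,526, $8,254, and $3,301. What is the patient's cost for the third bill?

Claim 1 ($774): all of it applies to the deductible. Patient pays $774; OOP now $774.
Claim 2 ($3,167): $926 finishes the deductible; $2,241 goes to coinsurance; 50% of $2,241 = $1,120.50. Cost to patient: $2,046.50. OOP to date $2,820.50.
Claim 3 ($6,526): deductible met; 50% of $6,526 = $3,263. Patient owes $3,263 (running OOP $6,083.50).

$3,263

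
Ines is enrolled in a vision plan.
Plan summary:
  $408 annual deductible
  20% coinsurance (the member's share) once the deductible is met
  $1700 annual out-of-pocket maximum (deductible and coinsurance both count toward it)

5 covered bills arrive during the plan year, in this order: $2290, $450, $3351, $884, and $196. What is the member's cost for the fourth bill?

#1 ($2290): $408 finishes the deductible; $1882 goes to coinsurance; 20% of $1882 = $376.40. Member owes $784.40 (running OOP $784.40).
#2 ($450): deductible already satisfied, so member's share is 20% × $450 = $90. Member owes $90 (running OOP $874.40).
#3 ($3351): deductible already satisfied, so member's share is 20% × $3351 = $670.20. Member owes $670.20 (running OOP $1544.60).
#4 ($884): deductible met; 20% of $884 = $176.80. OOP would hit $1721.40 > $1700, so the cap limits the member to $1700 − $1544.60 = $155.40.

$155.40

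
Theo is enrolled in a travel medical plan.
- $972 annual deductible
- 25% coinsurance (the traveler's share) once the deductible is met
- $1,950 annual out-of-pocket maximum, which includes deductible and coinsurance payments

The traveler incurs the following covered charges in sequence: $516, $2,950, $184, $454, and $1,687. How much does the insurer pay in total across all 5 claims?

Claim 1 — $516: entire amount goes to the deductible. Traveler owes $516 (running OOP $516). Plan pays $516 − $516 = $0.
Claim 2 — $2,950: $456 to deductible, leaving $2,494; 25% of $2,494 = $623.50. Cost to traveler: $1,079.50. OOP to date $1,595.50. Insurer: $2,950 − $1,079.50 = $1,870.50.
Claim 3 — $184: 25% coinsurance on $184 = $46. Cost to traveler: $46. OOP to date $1,641.50. Plan pays $184 − $46 = $138.
Claim 4 — $454: deductible already satisfied, so traveler's share is 25% × $454 = $113.50. Traveler owes $113.50 (running OOP $1,755). Plan pays $454 − $113.50 = $340.50.
Claim 5 — $1,687: deductible already satisfied, so traveler's share is 25% × $1,687 = $421.75. OOP would hit $2,176.75 > $1,950, so the cap limits the traveler to $1,950 − $1,755 = $195. Plan pays $1,687 − $195 = $1,492.
Insurer total = bills − traveler's total = $5,791 − $1,950 = $3,841.

$3,841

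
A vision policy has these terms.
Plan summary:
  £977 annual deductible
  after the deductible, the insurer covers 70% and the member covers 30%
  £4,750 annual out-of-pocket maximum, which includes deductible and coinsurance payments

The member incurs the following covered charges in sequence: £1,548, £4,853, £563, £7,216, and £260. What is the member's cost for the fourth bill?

Bill 1, £1,548: £977 to deductible, leaving £571; 30% of £571 = £171.30. Cost to member: £1,148.30. OOP to date £1,148.30.
Bill 2, £4,853: deductible met; 30% of £4,853 = £1,455.90. Member pays £1,455.90; OOP now £2,604.20.
Bill 3, £563: deductible already satisfied, so member's share is 30% × £563 = £168.90. Member pays £168.90; OOP now £2,773.10.
Bill 4, £7,216: 30% coinsurance on £7,216 = £2,164.80. Adding that to £2,773.10 gives £4,937.90, past the £4,750 cap; member pays only £4,750 − £2,773.10 = £1,976.90.

£1,976.90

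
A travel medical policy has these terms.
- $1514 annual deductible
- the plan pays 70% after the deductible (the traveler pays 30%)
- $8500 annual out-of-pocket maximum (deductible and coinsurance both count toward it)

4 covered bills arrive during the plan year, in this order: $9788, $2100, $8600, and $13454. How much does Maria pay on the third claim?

$2580

Bill 1, $9788: deductible takes $1514, $8274 remains; traveler's 30% is $2482.20. Cost to traveler: $3996.20. OOP to date $3996.20.
Bill 2, $2100: 30% coinsurance on $2100 = $630. Traveler owes $630 (running OOP $4626.20).
Bill 3, $8600: deductible met; 30% of $8600 = $2580. Traveler pays $2580; OOP now $7206.20.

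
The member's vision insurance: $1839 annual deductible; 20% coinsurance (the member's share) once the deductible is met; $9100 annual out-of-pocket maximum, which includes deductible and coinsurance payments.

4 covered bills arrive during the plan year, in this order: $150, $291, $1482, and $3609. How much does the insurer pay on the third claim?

$67.20

Claim 1 — $150: all of it applies to the deductible. Member pays $150; OOP now $150. Insurer: $150 − $150 = $0.
Claim 2 — $291: entire amount goes to the deductible. Member owes $291 (running OOP $441). Plan pays $291 − $291 = $0.
Claim 3 — $1482: $1398 to deductible, leaving $84; 20% of $84 = $16.80. Cost to member: $1414.80. OOP to date $1855.80. Insurer: $1482 − $1414.80 = $67.20.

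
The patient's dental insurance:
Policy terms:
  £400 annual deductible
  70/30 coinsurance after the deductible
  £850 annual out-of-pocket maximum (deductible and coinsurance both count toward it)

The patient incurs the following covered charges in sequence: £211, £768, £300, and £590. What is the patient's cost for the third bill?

Claim 1 — £211: all of it applies to the deductible. Patient pays £211; OOP now £211.
Claim 2 — £768: £189 finishes the deductible; £579 goes to coinsurance; patient's 30% is £173.70. Patient pays £362.70; OOP now £573.70.
Claim 3 — £300: deductible met; 30% of £300 = £90. Patient owes £90 (running OOP £663.70).

£90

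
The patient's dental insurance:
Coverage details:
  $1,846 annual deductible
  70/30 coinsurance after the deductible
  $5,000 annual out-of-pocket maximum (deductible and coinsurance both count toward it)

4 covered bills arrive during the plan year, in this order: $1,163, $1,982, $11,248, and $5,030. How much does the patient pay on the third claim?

$2,764.30

Bill 1, $1,163: all of it applies to the deductible. Patient owes $1,163 (running OOP $1,163).
Bill 2, $1,982: deductible takes $683, $1,299 remains; patient's 30% is $389.70. Patient pays $1,072.70; OOP now $2,235.70.
Bill 3, $11,248: 30% coinsurance on $11,248 = $3,374.40. That would push OOP to $5,610.10, over the $5,000 cap, so patient pays $5,000 − $2,235.70 = $2,764.30.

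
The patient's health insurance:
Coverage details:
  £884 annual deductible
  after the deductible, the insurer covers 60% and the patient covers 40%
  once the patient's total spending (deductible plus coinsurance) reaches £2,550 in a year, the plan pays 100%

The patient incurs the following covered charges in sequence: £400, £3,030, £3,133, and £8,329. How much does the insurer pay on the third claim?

£2,485.40

Bill 1, £400: all of it applies to the deductible. Patient owes £400 (running OOP £400). Insurer: £400 − £400 = £0.
Bill 2, £3,030: £484 to deductible, leaving £2,546; patient's 40% is £1,018.40. Patient owes £1,502.40 (running OOP £1,902.40). Insurer: £3,030 − £1,502.40 = £1,527.60.
Bill 3, £3,133: deductible already satisfied, so patient's share is 40% × £3,133 = £1,253.20. OOP would hit £3,155.60 > £2,550, so the cap limits the patient to £2,550 − £1,902.40 = £647.60. Insurer: £3,133 − £647.60 = £2,485.40.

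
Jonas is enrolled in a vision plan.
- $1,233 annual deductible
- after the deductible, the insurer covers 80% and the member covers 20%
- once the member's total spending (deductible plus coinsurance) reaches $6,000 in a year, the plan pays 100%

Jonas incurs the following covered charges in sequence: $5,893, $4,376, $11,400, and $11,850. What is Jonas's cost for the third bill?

#1 ($5,893): $1,233 finishes the deductible; $4,660 goes to coinsurance; coinsurance $4,660 × 20% = $932. Member owes $2,165 (running OOP $2,165).
#2 ($4,376): 20% coinsurance on $4,376 = $875.20. Member pays $875.20; OOP now $3,040.20.
#3 ($11,400): deductible met; 20% of $11,400 = $2,280. Cost to member: $2,280. OOP to date $5,320.20.

$2,280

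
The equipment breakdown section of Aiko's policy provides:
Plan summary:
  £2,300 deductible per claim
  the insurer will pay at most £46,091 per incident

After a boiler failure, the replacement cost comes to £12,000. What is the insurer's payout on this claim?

Subtract the deductible: £12,000 − £2,300 = £9,700.
£9,700 ≤ £46,091, so the limit doesn't bind; insurer pays £9,700.

£9,700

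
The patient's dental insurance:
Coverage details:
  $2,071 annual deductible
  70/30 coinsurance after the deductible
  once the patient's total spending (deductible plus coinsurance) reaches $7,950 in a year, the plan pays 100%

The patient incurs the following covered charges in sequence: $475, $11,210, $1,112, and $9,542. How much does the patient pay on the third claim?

Claim 1 — $475: all of it applies to the deductible. Patient owes $475 (running OOP $475).
Claim 2 — $11,210: deductible takes $1,596, $9,614 remains; coinsurance $9,614 × 30% = $2,884.20. Patient pays $4,480.20; OOP now $4,955.20.
Claim 3 — $1,112: deductible already satisfied, so patient's share is 30% × $1,112 = $333.60. Patient pays $333.60; OOP now $5,288.80.

$333.60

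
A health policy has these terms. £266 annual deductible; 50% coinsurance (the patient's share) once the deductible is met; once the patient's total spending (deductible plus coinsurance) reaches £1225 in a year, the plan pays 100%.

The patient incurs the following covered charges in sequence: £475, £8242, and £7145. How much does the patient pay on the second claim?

Claim 1 (£475): £266 finishes the deductible; £209 goes to coinsurance; 50% of £209 = £104.50. Patient pays £370.50; OOP now £370.50.
Claim 2 (£8242): deductible already satisfied, so patient's share is 50% × £8242 = £4121. That would push OOP to £4491.50, over the £1225 cap, so patient pays £1225 − £370.50 = £854.50.

£854.50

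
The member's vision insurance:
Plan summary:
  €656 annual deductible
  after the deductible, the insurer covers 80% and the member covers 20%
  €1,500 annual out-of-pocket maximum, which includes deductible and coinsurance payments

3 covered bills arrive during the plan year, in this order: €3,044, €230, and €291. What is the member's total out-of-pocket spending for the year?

#1 (€3,044): deductible takes €656, €2,388 remains; coinsurance €2,388 × 20% = €477.60. Member owes €1,133.60 (running OOP €1,133.60).
#2 (€230): deductible already satisfied, so member's share is 20% × €230 = €46. Member pays €46; OOP now €1,179.60.
#3 (€291): 20% coinsurance on €291 = €58.20. Member owes €58.20 (running OOP €1,237.80).
Total paid by the member: €1,133.60 + €46 + €58.20 = €1,237.80.

€1,237.80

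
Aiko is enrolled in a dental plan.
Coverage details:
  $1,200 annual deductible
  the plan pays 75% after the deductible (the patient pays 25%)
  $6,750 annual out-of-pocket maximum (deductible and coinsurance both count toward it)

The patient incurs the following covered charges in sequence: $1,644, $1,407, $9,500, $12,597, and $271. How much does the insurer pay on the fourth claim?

Claim 1 ($1,644): $1,200 finishes the deductible; $444 goes to coinsurance; coinsurance $444 × 25% = $111. Cost to patient: $1,311. OOP to date $1,311. Insurer: $1,644 − $1,311 = $333.
Claim 2 ($1,407): deductible already satisfied, so patient's share is 25% × $1,407 = $351.75. Patient pays $351.75; OOP now $1,662.75. Plan pays $1,407 − $351.75 = $1,055.25.
Claim 3 ($9,500): deductible already satisfied, so patient's share is 25% × $9,500 = $2,375. Patient owes $2,375 (running OOP $4,037.75). Insurer: $9,500 − $2,375 = $7,125.
Claim 4 ($12,597): deductible met; 25% of $12,597 = $3,149.25. That would push OOP to $7,187, over the $6,750 cap, so patient pays $6,750 − $4,037.75 = $2,712.25. Insurer: $12,597 − $2,712.25 = $9,884.75.

$9,884.75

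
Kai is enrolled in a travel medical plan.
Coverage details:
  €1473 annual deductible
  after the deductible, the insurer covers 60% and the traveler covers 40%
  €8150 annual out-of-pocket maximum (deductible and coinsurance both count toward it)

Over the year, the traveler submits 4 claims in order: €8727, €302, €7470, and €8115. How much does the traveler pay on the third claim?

€2988

#1 (€8727): €1473 to deductible, leaving €7254; 40% of €7254 = €2901.60. Traveler owes €4374.60 (running OOP €4374.60).
#2 (€302): deductible already satisfied, so traveler's share is 40% × €302 = €120.80. Cost to traveler: €120.80. OOP to date €4495.40.
#3 (€7470): 40% coinsurance on €7470 = €2988. Traveler owes €2988 (running OOP €7483.40).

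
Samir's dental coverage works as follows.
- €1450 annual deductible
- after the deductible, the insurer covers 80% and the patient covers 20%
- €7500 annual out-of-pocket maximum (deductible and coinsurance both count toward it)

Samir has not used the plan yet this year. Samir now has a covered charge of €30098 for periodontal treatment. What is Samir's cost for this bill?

€7179.60

Deductible not yet touched, so the first €1450 of the bill goes to the deductible.
That leaves €30098 − €1450 = €28648 for coinsurance.
Patient's 20% share of €28648 is €5729.60.
So the patient owes €1450 + €5729.60 = €7179.60 before any cap.
Total out-of-pocket so far would be €0 + €7179.60 = €7179.60, below the €7500 cap — no reduction.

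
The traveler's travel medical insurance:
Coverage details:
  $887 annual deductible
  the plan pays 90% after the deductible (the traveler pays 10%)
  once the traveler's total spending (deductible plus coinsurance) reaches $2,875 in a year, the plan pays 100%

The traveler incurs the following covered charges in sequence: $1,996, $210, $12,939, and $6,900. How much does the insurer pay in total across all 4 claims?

#1 ($1,996): $887 finishes the deductible; $1,109 goes to coinsurance; traveler's 10% is $110.90. Cost to traveler: $997.90. OOP to date $997.90. Insurer: $1,996 − $997.90 = $998.10.
#2 ($210): 10% coinsurance on $210 = $21. Cost to traveler: $21. OOP to date $1,018.90. Plan pays $210 − $21 = $189.
#3 ($12,939): deductible already satisfied, so traveler's share is 10% × $12,939 = $1,293.90. Cost to traveler: $1,293.90. OOP to date $2,312.80. Plan pays $12,939 − $1,293.90 = $11,645.10.
#4 ($6,900): deductible met; 10% of $6,900 = $690. Adding that to $2,312.80 gives $3,002.80, past the $2,875 cap; traveler pays only $2,875 − $2,312.80 = $562.20. Insurer: $6,900 − $562.20 = $6,337.80.
Insurer total: $998.10 + $189 + $11,645.10 + $6,337.80 = $19,170.

$19,170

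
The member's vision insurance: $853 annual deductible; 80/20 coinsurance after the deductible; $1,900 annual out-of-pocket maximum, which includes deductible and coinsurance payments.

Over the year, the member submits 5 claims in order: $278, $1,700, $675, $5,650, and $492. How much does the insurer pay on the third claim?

Bill 1, $278: entire amount goes to the deductible. Member pays $278; OOP now $278. Plan pays $278 − $278 = $0.
Bill 2, $1,700: $575 to deductible, leaving $1,125; 20% of $1,125 = $225. Cost to member: $800. OOP to date $1,078. Insurer: $1,700 − $800 = $900.
Bill 3, $675: deductible met; 20% of $675 = $135. Cost to member: $135. OOP to date $1,213. Plan pays $675 − $135 = $540.

$540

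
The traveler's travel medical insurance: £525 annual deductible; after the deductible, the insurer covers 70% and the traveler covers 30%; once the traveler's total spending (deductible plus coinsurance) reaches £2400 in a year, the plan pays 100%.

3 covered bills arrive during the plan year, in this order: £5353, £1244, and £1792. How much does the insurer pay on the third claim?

Claim 1 (£5353): deductible takes £525, £4828 remains; traveler's 30% is £1448.40. Traveler owes £1973.40 (running OOP £1973.40). Plan pays £5353 − £1973.40 = £3379.60.
Claim 2 (£1244): deductible already satisfied, so traveler's share is 30% × £1244 = £373.20. Traveler pays £373.20; OOP now £2346.60. Plan pays £1244 − £373.20 = £870.80.
Claim 3 (£1792): deductible already satisfied, so traveler's share is 30% × £1792 = £537.60. OOP would hit £2884.20 > £2400, so the cap limits the traveler to £2400 − £2346.60 = £53.40. Plan pays £1792 − £53.40 = £1738.60.

£1738.60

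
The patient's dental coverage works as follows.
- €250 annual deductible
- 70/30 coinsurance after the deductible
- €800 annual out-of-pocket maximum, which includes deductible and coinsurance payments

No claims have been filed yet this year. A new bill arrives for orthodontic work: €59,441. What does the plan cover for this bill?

The full €250 deductible is still open; €250 of this bill applies to it.
That leaves €59,441 − €250 = €59,191 for coinsurance.
30% of €59,191 = €17,757.30 falls to the patient.
That puts the patient's cost at €250 + €17,757.30 = €18,007.30 before any cap.
That would bring total out-of-pocket to €18,007.30, past the €800 cap. The patient is capped at €800 − €0 = €800 on this claim.
Insurer pays the balance: €59,441 − €800 = €58,641.

€58,641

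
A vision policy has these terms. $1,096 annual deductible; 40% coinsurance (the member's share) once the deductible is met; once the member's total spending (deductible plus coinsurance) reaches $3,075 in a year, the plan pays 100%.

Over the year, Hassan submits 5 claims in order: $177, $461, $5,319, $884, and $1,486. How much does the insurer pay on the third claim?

Bill 1, $177: all of it applies to the deductible. Cost to member: $177. OOP to date $177. Plan pays $177 − $177 = $0.
Bill 2, $461: fully absorbed by the deductible. Member owes $461 (running OOP $638). Insurer: $461 − $461 = $0.
Bill 3, $5,319: $458 finishes the deductible; $4,861 goes to coinsurance; coinsurance $4,861 × 40% = $1,944.40. Member owes $2,402.40 (running OOP $3,040.40). Plan pays $5,319 − $2,402.40 = $2,916.60.

$2,916.60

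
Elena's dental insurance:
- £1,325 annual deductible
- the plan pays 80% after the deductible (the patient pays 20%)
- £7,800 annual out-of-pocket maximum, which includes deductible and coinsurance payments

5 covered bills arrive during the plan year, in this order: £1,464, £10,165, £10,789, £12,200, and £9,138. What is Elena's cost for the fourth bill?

Claim 1 — £1,464: £1,325 finishes the deductible; £139 goes to coinsurance; coinsurance £139 × 20% = £27.80. Patient owes £1,352.80 (running OOP £1,352.80).
Claim 2 — £10,165: 20% coinsurance on £10,165 = £2,033. Patient pays £2,033; OOP now £3,385.80.
Claim 3 — £10,789: deductible already satisfied, so patient's share is 20% × £10,789 = £2,157.80. Patient pays £2,157.80; OOP now £5,543.60.
Claim 4 — £12,200: 20% coinsurance on £12,200 = £2,440. That would push OOP to £7,983.60, over the £7,800 cap, so patient pays £7,800 − £5,543.60 = £2,256.40.

£2,256.40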